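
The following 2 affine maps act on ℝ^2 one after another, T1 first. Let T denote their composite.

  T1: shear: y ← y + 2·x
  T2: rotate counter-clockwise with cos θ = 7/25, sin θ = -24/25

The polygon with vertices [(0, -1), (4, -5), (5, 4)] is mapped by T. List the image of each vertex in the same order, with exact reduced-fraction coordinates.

image vertices: (-24/25, -7/25), (4, -3), (371/25, -22/25)

T1 shear: y ← y + 2·x: (0, -1) → (0, -1); (4, -5) → (4, 3); (5, 4) → (5, 14)
T2 rotate counter-clockwise with cos θ = 7/25, sin θ = -24/25: (0, -1) → (-24/25, -7/25); (4, 3) → (4, -3); (5, 14) → (371/25, -22/25)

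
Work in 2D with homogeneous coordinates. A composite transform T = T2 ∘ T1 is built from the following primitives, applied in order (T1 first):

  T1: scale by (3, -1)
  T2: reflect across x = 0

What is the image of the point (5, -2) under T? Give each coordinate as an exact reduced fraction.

T(p) = (-15, 2)

T1 scale by (3, -1): (5, -2) → (15, 2)
T2 reflect across x = 0: (15, 2) → (-15, 2)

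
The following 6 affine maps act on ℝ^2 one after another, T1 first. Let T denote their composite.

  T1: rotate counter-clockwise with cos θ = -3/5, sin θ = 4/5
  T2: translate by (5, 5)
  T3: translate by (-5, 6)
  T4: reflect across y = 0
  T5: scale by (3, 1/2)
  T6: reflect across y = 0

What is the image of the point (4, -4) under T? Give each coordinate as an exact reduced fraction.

T(p) = (12/5, 83/10)

T1 rotate counter-clockwise with cos θ = -3/5, sin θ = 4/5: (4, -4) → (4/5, 28/5)
T2 translate by (5, 5): (4/5, 28/5) → (29/5, 53/5)
T3 translate by (-5, 6): (29/5, 53/5) → (4/5, 83/5)
T4 reflect across y = 0: (4/5, 83/5) → (4/5, -83/5)
T5 scale by (3, 1/2): (4/5, -83/5) → (12/5, -83/10)
T6 reflect across y = 0: (12/5, -83/10) → (12/5, 83/10)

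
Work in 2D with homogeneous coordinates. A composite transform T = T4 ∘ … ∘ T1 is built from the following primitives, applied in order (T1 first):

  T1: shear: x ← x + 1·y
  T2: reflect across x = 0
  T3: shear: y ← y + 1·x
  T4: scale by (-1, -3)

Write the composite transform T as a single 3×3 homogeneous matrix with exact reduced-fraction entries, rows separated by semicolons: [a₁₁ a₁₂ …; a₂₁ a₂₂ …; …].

T1 = [1 1 0; 0 1 0; 0 0 1]
T2·T1 = [-1 -1 0; 0 1 0; 0 0 1]
T3·…·T1 = [-1 -1 0; -1 0 0; 0 0 1]
T4·…·T1 = [1 1 0; 3 0 0; 0 0 1]

T = [1 1 0; 3 0 0; 0 0 1]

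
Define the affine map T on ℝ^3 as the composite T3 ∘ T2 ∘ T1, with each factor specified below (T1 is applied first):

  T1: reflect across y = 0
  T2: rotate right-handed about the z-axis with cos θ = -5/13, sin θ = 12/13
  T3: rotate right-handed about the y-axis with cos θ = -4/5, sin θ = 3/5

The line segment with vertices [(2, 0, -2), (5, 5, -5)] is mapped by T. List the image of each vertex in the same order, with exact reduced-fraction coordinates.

T1 reflect across y = 0: (2, 0, -2) → (2, 0, -2); (5, 5, -5) → (5, -5, -5)
T2 rotate right-handed about the z-axis with cos θ = -5/13, sin θ = 12/13: (2, 0, -2) → (-10/13, 24/13, -2); (5, -5, -5) → (35/13, 85/13, -5)
T3 rotate right-handed about the y-axis with cos θ = -4/5, sin θ = 3/5: (-10/13, 24/13, -2) → (-38/65, 24/13, 134/65); (35/13, 85/13, -5) → (-67/13, 85/13, 31/13)

image vertices: (-38/65, 24/13, 134/65), (-67/13, 85/13, 31/13)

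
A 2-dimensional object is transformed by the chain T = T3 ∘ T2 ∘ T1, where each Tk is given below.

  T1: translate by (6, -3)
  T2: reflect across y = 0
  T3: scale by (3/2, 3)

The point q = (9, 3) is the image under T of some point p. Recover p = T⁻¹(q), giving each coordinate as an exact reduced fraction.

T1 = [1 0 6; 0 1 -3; 0 0 1]
T2·T1 = [1 0 6; 0 -1 3; 0 0 1]
T3·…·T1 = [3/2 0 9; 0 -3 9; 0 0 1]
det M = -9/2; M⁻¹ = [2/3 0 -6; 0 -1/3 3; 0 0 1]
M⁻¹ · (9, 3)ᵀ = (0, 2)ᵀ

p = (0, 2)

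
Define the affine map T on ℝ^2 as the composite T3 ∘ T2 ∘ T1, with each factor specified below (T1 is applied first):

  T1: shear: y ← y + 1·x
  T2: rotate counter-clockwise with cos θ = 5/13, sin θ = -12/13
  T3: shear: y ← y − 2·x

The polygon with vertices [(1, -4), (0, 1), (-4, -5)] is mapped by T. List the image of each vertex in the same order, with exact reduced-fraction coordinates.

image vertices: (-31/13, 35/13), (12/13, -19/13), (-128/13, 259/13)

T1 shear: y ← y + 1·x: (1, -4) → (1, -3); (0, 1) → (0, 1); (-4, -5) → (-4, -9)
T2 rotate counter-clockwise with cos θ = 5/13, sin θ = -12/13: (1, -3) → (-31/13, -27/13); (0, 1) → (12/13, 5/13); (-4, -9) → (-128/13, 3/13)
T3 shear: y ← y − 2·x: (-31/13, -27/13) → (-31/13, 35/13); (12/13, 5/13) → (12/13, -19/13); (-128/13, 3/13) → (-128/13, 259/13)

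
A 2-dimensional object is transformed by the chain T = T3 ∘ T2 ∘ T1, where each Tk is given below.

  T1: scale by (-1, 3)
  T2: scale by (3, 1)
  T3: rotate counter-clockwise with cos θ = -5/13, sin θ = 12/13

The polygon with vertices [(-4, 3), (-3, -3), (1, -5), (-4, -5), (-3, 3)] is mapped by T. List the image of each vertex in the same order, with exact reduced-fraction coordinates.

image vertices: (-168/13, 99/13), (63/13, 153/13), (15, 3), (120/13, 219/13), (-153/13, 63/13)

T1 scale by (-1, 3): (-4, 3) → (4, 9); (-3, -3) → (3, -9); (1, -5) → (-1, -15); (-4, -5) → (4, -15); (-3, 3) → (3, 9)
T2 scale by (3, 1): (4, 9) → (12, 9); (3, -9) → (9, -9); (-1, -15) → (-3, -15); (4, -15) → (12, -15); (3, 9) → (9, 9)
T3 rotate counter-clockwise with cos θ = -5/13, sin θ = 12/13: (12, 9) → (-168/13, 99/13); (9, -9) → (63/13, 153/13); (-3, -15) → (15, 3); (12, -15) → (120/13, 219/13); (9, 9) → (-153/13, 63/13)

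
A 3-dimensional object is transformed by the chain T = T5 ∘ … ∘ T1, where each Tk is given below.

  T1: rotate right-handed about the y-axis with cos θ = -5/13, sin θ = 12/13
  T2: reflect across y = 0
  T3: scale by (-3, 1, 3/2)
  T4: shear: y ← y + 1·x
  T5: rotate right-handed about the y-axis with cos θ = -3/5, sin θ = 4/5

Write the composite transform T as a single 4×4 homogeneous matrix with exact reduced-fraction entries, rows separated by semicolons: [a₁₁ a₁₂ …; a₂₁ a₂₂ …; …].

T1 = [-5/13 0 12/13 0; 0 1 0 0; -12/13 0 -5/13 0; 0 0 0 1]
T2·T1 = [-5/13 0 12/13 0; 0 -1 0 0; -12/13 0 -5/13 0; 0 0 0 1]
T3·…·T1 = [15/13 0 -36/13 0; 0 -1 0 0; -18/13 0 -15/26 0; 0 0 0 1]
T4·…·T1 = [15/13 0 -36/13 0; 15/13 -1 -36/13 0; -18/13 0 -15/26 0; 0 0 0 1]
T5·…·T1 = [-9/5 0 6/5 0; 15/13 -1 -36/13 0; -6/65 0 333/130 0; 0 0 0 1]

T = [-9/5 0 6/5 0; 15/13 -1 -36/13 0; -6/65 0 333/130 0; 0 0 0 1]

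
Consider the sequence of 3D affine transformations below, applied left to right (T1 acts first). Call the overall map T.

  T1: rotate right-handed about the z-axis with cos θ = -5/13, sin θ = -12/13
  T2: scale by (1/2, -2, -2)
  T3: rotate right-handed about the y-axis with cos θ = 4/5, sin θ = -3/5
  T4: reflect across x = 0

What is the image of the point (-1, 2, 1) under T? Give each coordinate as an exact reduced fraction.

T(p) = (-136/65, -4/13, -121/130)

T1 rotate right-handed about the z-axis with cos θ = -5/13, sin θ = -12/13: (-1, 2, 1) → (29/13, 2/13, 1)
T2 scale by (1/2, -2, -2): (29/13, 2/13, 1) → (29/26, -4/13, -2)
T3 rotate right-handed about the y-axis with cos θ = 4/5, sin θ = -3/5: (29/26, -4/13, -2) → (136/65, -4/13, -121/130)
T4 reflect across x = 0: (136/65, -4/13, -121/130) → (-136/65, -4/13, -121/130)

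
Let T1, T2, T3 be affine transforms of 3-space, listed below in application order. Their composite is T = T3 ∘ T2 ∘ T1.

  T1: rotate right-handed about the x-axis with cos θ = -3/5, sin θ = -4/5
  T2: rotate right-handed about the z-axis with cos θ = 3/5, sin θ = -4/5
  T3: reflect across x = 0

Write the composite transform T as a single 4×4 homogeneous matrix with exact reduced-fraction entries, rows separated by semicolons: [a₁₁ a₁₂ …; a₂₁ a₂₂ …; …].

T1 = [1 0 0 0; 0 -3/5 4/5 0; 0 -4/5 -3/5 0; 0 0 0 1]
T2·T1 = [3/5 -12/25 16/25 0; -4/5 -9/25 12/25 0; 0 -4/5 -3/5 0; 0 0 0 1]
T3·…·T1 = [-3/5 12/25 -16/25 0; -4/5 -9/25 12/25 0; 0 -4/5 -3/5 0; 0 0 0 1]

T = [-3/5 12/25 -16/25 0; -4/5 -9/25 12/25 0; 0 -4/5 -3/5 0; 0 0 0 1]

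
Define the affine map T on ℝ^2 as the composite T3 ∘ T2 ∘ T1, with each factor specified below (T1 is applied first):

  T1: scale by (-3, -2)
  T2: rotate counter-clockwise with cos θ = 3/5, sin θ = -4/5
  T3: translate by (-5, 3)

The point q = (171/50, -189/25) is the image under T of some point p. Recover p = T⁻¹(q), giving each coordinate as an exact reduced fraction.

p = (-9/2, -1/5)

T1 = [-3 0 0; 0 -2 0; 0 0 1]
T2·T1 = [-9/5 -8/5 0; 12/5 -6/5 0; 0 0 1]
T3·…·T1 = [-9/5 -8/5 -5; 12/5 -6/5 3; 0 0 1]
det M = 6; M⁻¹ = [-1/5 4/15 -9/5; -2/5 -3/10 -11/10; 0 0 1]
M⁻¹ · (171/50, -189/25)ᵀ = (-9/2, -1/5)ᵀ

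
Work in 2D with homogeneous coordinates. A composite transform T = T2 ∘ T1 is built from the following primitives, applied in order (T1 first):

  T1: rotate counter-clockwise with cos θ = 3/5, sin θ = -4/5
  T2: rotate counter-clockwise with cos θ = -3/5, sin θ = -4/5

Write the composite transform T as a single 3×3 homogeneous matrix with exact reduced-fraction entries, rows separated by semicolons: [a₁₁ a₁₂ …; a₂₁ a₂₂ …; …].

T1 = [3/5 4/5 0; -4/5 3/5 0; 0 0 1]
T2·T1 = [-1 0 0; 0 -1 0; 0 0 1]

T = [-1 0 0; 0 -1 0; 0 0 1]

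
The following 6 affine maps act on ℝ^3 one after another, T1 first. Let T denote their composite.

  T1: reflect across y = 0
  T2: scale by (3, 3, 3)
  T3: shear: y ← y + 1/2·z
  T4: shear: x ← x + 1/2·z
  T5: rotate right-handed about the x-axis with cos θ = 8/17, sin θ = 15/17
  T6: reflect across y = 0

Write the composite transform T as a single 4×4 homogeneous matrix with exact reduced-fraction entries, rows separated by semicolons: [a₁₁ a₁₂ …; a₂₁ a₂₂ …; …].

T1 = [1 0 0 0; 0 -1 0 0; 0 0 1 0; 0 0 0 1]
T2·T1 = [3 0 0 0; 0 -3 0 0; 0 0 3 0; 0 0 0 1]
T3·…·T1 = [3 0 0 0; 0 -3 3/2 0; 0 0 3 0; 0 0 0 1]
T4·…·T1 = [3 0 3/2 0; 0 -3 3/2 0; 0 0 3 0; 0 0 0 1]
T5·…·T1 = [3 0 3/2 0; 0 -24/17 -33/17 0; 0 -45/17 93/34 0; 0 0 0 1]
T6·…·T1 = [3 0 3/2 0; 0 24/17 33/17 0; 0 -45/17 93/34 0; 0 0 0 1]

T = [3 0 3/2 0; 0 24/17 33/17 0; 0 -45/17 93/34 0; 0 0 0 1]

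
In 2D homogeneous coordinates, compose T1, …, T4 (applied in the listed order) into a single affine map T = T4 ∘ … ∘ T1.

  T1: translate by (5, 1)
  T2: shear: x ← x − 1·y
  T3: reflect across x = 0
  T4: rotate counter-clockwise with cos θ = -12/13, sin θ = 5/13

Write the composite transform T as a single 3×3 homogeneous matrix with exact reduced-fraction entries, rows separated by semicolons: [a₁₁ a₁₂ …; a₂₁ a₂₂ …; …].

T1 = [1 0 5; 0 1 1; 0 0 1]
T2·T1 = [1 -1 4; 0 1 1; 0 0 1]
T3·…·T1 = [-1 1 -4; 0 1 1; 0 0 1]
T4·…·T1 = [12/13 -17/13 43/13; -5/13 -7/13 -32/13; 0 0 1]

T = [12/13 -17/13 43/13; -5/13 -7/13 -32/13; 0 0 1]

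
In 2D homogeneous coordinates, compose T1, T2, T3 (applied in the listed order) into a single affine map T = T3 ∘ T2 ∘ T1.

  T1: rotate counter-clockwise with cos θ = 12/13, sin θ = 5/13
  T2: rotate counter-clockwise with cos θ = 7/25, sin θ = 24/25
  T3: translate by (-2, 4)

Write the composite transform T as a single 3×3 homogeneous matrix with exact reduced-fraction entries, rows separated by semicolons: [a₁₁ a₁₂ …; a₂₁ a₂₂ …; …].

T1 = [12/13 -5/13 0; 5/13 12/13 0; 0 0 1]
T2·T1 = [-36/325 -323/325 0; 323/325 -36/325 0; 0 0 1]
T3·…·T1 = [-36/325 -323/325 -2; 323/325 -36/325 4; 0 0 1]

T = [-36/325 -323/325 -2; 323/325 -36/325 4; 0 0 1]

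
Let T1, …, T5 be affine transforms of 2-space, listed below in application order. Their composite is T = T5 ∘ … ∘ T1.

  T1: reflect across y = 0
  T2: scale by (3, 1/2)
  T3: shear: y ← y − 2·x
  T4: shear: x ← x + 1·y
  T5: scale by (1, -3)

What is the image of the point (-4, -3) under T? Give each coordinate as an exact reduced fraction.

T1 reflect across y = 0: (-4, -3) → (-4, 3)
T2 scale by (3, 1/2): (-4, 3) → (-12, 3/2)
T3 shear: y ← y − 2·x: (-12, 3/2) → (-12, 51/2)
T4 shear: x ← x + 1·y: (-12, 51/2) → (27/2, 51/2)
T5 scale by (1, -3): (27/2, 51/2) → (27/2, -153/2)

T(p) = (27/2, -153/2)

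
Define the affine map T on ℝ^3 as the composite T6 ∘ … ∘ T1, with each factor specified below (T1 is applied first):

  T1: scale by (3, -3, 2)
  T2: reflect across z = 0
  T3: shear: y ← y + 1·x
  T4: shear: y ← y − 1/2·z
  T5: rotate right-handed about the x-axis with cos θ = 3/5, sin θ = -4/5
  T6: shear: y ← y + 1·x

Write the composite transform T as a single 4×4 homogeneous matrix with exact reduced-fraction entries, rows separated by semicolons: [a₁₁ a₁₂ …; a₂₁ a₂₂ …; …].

T = [3 0 0 0; 24/5 -9/5 -1 0; -12/5 12/5 -2 0; 0 0 0 1]

T1 = [3 0 0 0; 0 -3 0 0; 0 0 2 0; 0 0 0 1]
T2·T1 = [3 0 0 0; 0 -3 0 0; 0 0 -2 0; 0 0 0 1]
T3·…·T1 = [3 0 0 0; 3 -3 0 0; 0 0 -2 0; 0 0 0 1]
T4·…·T1 = [3 0 0 0; 3 -3 1 0; 0 0 -2 0; 0 0 0 1]
T5·…·T1 = [3 0 0 0; 9/5 -9/5 -1 0; -12/5 12/5 -2 0; 0 0 0 1]
T6·…·T1 = [3 0 0 0; 24/5 -9/5 -1 0; -12/5 12/5 -2 0; 0 0 0 1]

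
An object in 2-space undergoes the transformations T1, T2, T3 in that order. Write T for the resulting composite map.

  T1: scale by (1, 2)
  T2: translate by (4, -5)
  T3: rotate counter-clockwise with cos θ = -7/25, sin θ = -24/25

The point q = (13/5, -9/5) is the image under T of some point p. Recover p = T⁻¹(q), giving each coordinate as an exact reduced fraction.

p = (-3, 4)

T1 = [1 0 0; 0 2 0; 0 0 1]
T2·T1 = [1 0 4; 0 2 -5; 0 0 1]
T3·…·T1 = [-7/25 48/25 -148/25; -24/25 -14/25 -61/25; 0 0 1]
det M = 2; M⁻¹ = [-7/25 -24/25 -4; 12/25 -7/50 5/2; 0 0 1]
M⁻¹ · (13/5, -9/5)ᵀ = (-3, 4)ᵀ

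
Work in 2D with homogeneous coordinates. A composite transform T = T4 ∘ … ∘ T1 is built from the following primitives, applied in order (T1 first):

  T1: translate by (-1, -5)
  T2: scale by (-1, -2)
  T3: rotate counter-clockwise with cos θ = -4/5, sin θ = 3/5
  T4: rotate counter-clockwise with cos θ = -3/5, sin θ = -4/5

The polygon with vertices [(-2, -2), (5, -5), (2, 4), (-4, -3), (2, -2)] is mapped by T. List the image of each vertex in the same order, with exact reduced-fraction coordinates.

T1 translate by (-1, -5): (-2, -2) → (-3, -7); (5, -5) → (4, -10); (2, 4) → (1, -1); (-4, -3) → (-5, -8); (2, -2) → (1, -7)
T2 scale by (-1, -2): (-3, -7) → (3, 14); (4, -10) → (-4, 20); (1, -1) → (-1, 2); (-5, -8) → (5, 16); (1, -7) → (-1, 14)
T3 rotate counter-clockwise with cos θ = -4/5, sin θ = 3/5: (3, 14) → (-54/5, -47/5); (-4, 20) → (-44/5, -92/5); (-1, 2) → (-2/5, -11/5); (5, 16) → (-68/5, -49/5); (-1, 14) → (-38/5, -59/5)
T4 rotate counter-clockwise with cos θ = -3/5, sin θ = -4/5: (-54/5, -47/5) → (-26/25, 357/25); (-44/5, -92/5) → (-236/25, 452/25); (-2/5, -11/5) → (-38/25, 41/25); (-68/5, -49/5) → (8/25, 419/25); (-38/5, -59/5) → (-122/25, 329/25)

image vertices: (-26/25, 357/25), (-236/25, 452/25), (-38/25, 41/25), (8/25, 419/25), (-122/25, 329/25)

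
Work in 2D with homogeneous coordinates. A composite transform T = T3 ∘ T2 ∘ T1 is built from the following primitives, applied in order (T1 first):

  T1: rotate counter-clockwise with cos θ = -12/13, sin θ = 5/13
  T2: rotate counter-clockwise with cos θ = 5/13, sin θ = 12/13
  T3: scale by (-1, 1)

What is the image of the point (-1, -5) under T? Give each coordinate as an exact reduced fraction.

T1 rotate counter-clockwise with cos θ = -12/13, sin θ = 5/13: (-1, -5) → (37/13, 55/13)
T2 rotate counter-clockwise with cos θ = 5/13, sin θ = 12/13: (37/13, 55/13) → (-475/169, 719/169)
T3 scale by (-1, 1): (-475/169, 719/169) → (475/169, 719/169)

T(p) = (475/169, 719/169)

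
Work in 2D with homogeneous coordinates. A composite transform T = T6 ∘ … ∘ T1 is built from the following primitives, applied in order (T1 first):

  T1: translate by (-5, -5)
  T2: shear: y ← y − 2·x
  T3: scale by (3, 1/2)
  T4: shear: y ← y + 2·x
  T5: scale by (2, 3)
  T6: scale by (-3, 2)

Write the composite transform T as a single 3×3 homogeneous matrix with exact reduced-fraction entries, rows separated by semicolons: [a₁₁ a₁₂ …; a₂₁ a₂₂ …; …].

T = [-18 0 90; 30 3 -165; 0 0 1]

T1 = [1 0 -5; 0 1 -5; 0 0 1]
T2·T1 = [1 0 -5; -2 1 5; 0 0 1]
T3·…·T1 = [3 0 -15; -1 1/2 5/2; 0 0 1]
T4·…·T1 = [3 0 -15; 5 1/2 -55/2; 0 0 1]
T5·…·T1 = [6 0 -30; 15 3/2 -165/2; 0 0 1]
T6·…·T1 = [-18 0 90; 30 3 -165; 0 0 1]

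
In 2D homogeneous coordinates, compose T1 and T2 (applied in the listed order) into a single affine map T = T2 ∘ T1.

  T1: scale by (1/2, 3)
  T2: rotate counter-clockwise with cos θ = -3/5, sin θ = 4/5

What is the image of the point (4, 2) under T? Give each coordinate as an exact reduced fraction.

T1 scale by (1/2, 3): (4, 2) → (2, 6)
T2 rotate counter-clockwise with cos θ = -3/5, sin θ = 4/5: (2, 6) → (-6, -2)

T(p) = (-6, -2)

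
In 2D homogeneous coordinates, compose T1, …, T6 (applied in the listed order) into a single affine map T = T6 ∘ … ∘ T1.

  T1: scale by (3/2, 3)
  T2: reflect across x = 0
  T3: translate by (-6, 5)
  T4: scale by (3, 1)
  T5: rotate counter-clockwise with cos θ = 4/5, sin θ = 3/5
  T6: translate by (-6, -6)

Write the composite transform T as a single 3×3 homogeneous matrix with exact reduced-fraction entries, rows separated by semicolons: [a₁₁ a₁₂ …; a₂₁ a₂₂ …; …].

T = [-18/5 -9/5 -117/5; -27/10 12/5 -64/5; 0 0 1]

T1 = [3/2 0 0; 0 3 0; 0 0 1]
T2·T1 = [-3/2 0 0; 0 3 0; 0 0 1]
T3·…·T1 = [-3/2 0 -6; 0 3 5; 0 0 1]
T4·…·T1 = [-9/2 0 -18; 0 3 5; 0 0 1]
T5·…·T1 = [-18/5 -9/5 -87/5; -27/10 12/5 -34/5; 0 0 1]
T6·…·T1 = [-18/5 -9/5 -117/5; -27/10 12/5 -64/5; 0 0 1]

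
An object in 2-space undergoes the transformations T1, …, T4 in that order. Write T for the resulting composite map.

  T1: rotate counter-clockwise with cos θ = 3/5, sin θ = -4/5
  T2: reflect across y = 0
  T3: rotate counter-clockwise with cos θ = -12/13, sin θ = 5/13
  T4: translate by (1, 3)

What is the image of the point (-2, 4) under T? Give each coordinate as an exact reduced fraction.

T(p) = (9/13, 97/13)

T1 rotate counter-clockwise with cos θ = 3/5, sin θ = -4/5: (-2, 4) → (2, 4)
T2 reflect across y = 0: (2, 4) → (2, -4)
T3 rotate counter-clockwise with cos θ = -12/13, sin θ = 5/13: (2, -4) → (-4/13, 58/13)
T4 translate by (1, 3): (-4/13, 58/13) → (9/13, 97/13)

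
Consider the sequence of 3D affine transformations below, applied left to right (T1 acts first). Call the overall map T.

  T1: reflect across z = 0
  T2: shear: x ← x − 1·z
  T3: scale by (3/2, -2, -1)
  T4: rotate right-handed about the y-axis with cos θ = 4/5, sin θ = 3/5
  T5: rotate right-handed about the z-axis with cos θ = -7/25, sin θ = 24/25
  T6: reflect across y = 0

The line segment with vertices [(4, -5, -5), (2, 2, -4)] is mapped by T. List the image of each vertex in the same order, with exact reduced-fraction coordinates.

T1 reflect across z = 0: (4, -5, -5) → (4, -5, 5); (2, 2, -4) → (2, 2, 4)
T2 shear: x ← x − 1·z: (4, -5, 5) → (-1, -5, 5); (2, 2, 4) → (-2, 2, 4)
T3 scale by (3/2, -2, -1): (-1, -5, 5) → (-3/2, 10, -5); (-2, 2, 4) → (-3, -4, -4)
T4 rotate right-handed about the y-axis with cos θ = 4/5, sin θ = 3/5: (-3/2, 10, -5) → (-21/5, 10, -31/10); (-3, -4, -4) → (-24/5, -4, -7/5)
T5 rotate right-handed about the z-axis with cos θ = -7/25, sin θ = 24/25: (-21/5, 10, -31/10) → (-1053/125, -854/125, -31/10); (-24/5, -4, -7/5) → (648/125, -436/125, -7/5)
T6 reflect across y = 0: (-1053/125, -854/125, -31/10) → (-1053/125, 854/125, -31/10); (648/125, -436/125, -7/5) → (648/125, 436/125, -7/5)

image vertices: (-1053/125, 854/125, -31/10), (648/125, 436/125, -7/5)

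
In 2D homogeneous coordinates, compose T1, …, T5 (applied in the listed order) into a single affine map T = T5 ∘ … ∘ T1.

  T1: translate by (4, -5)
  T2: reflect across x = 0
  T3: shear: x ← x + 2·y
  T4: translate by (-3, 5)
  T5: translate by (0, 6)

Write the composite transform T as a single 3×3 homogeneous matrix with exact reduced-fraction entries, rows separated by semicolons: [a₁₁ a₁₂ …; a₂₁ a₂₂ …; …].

T1 = [1 0 4; 0 1 -5; 0 0 1]
T2·T1 = [-1 0 -4; 0 1 -5; 0 0 1]
T3·…·T1 = [-1 2 -14; 0 1 -5; 0 0 1]
T4·…·T1 = [-1 2 -17; 0 1 0; 0 0 1]
T5·…·T1 = [-1 2 -17; 0 1 6; 0 0 1]

T = [-1 2 -17; 0 1 6; 0 0 1]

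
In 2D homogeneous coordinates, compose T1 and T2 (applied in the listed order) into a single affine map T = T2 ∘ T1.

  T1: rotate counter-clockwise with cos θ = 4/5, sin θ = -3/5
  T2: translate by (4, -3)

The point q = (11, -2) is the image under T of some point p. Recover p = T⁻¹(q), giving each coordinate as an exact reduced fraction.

T1 = [4/5 3/5 0; -3/5 4/5 0; 0 0 1]
T2·T1 = [4/5 3/5 4; -3/5 4/5 -3; 0 0 1]
det M = 1; M⁻¹ = [4/5 -3/5 -5; 3/5 4/5 0; 0 0 1]
M⁻¹ · (11, -2)ᵀ = (5, 5)ᵀ

p = (5, 5)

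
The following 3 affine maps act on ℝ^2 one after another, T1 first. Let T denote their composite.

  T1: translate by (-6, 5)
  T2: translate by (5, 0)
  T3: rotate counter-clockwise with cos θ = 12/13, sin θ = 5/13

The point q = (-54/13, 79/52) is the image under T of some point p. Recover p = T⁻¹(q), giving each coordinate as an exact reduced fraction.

p = (-9/4, -2)

T1 = [1 0 -6; 0 1 5; 0 0 1]
T2·T1 = [1 0 -1; 0 1 5; 0 0 1]
T3·…·T1 = [12/13 -5/13 -37/13; 5/13 12/13 55/13; 0 0 1]
det M = 1; M⁻¹ = [12/13 5/13 1; -5/13 12/13 -5; 0 0 1]
M⁻¹ · (-54/13, 79/52)ᵀ = (-9/4, -2)ᵀ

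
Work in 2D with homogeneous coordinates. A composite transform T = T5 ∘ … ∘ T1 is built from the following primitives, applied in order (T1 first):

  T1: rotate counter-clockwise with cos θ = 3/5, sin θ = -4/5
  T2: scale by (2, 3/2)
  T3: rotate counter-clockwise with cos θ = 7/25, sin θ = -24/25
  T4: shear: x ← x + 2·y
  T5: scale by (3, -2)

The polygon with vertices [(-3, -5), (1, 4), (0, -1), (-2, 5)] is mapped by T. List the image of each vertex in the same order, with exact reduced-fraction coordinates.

T1 rotate counter-clockwise with cos θ = 3/5, sin θ = -4/5: (-3, -5) → (-29/5, -3/5); (1, 4) → (19/5, 8/5); (0, -1) → (-4/5, -3/5); (-2, 5) → (14/5, 23/5)
T2 scale by (2, 3/2): (-29/5, -3/5) → (-58/5, -9/10); (19/5, 8/5) → (38/5, 12/5); (-4/5, -3/5) → (-8/5, -9/10); (14/5, 23/5) → (28/5, 69/10)
T3 rotate counter-clockwise with cos θ = 7/25, sin θ = -24/25: (-58/5, -9/10) → (-514/125, 2721/250); (38/5, 12/5) → (554/125, -828/125); (-8/5, -9/10) → (-164/125, 321/250); (28/5, 69/10) → (1024/125, -861/250)
T4 shear: x ← x + 2·y: (-514/125, 2721/250) → (2207/125, 2721/250); (554/125, -828/125) → (-1102/125, -828/125); (-164/125, 321/250) → (157/125, 321/250); (1024/125, -861/250) → (163/125, -861/250)
T5 scale by (3, -2): (2207/125, 2721/250) → (6621/125, -2721/125); (-1102/125, -828/125) → (-3306/125, 1656/125); (157/125, 321/250) → (471/125, -321/125); (163/125, -861/250) → (489/125, 861/125)

image vertices: (6621/125, -2721/125), (-3306/125, 1656/125), (471/125, -321/125), (489/125, 861/125)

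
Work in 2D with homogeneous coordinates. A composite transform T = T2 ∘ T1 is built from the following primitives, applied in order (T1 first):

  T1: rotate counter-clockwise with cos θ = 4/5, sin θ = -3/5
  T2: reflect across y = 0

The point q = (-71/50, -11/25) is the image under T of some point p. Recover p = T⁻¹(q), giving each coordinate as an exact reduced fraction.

p = (-7/5, -1/2)

T1 = [4/5 3/5 0; -3/5 4/5 0; 0 0 1]
T2·T1 = [4/5 3/5 0; 3/5 -4/5 0; 0 0 1]
det M = -1; M⁻¹ = [4/5 3/5 0; 3/5 -4/5 0; 0 0 1]
M⁻¹ · (-71/50, -11/25)ᵀ = (-7/5, -1/2)ᵀ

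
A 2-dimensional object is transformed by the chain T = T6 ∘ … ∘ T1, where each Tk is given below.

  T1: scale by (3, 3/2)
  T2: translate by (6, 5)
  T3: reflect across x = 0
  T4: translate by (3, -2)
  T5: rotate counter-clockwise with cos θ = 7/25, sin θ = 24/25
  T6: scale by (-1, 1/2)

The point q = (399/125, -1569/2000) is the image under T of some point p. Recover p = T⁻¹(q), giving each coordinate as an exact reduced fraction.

p = (-1/5, -1/4)

T1 = [3 0 0; 0 3/2 0; 0 0 1]
T2·T1 = [3 0 6; 0 3/2 5; 0 0 1]
T3·…·T1 = [-3 0 -6; 0 3/2 5; 0 0 1]
T4·…·T1 = [-3 0 -3; 0 3/2 3; 0 0 1]
T5·…·T1 = [-21/25 -36/25 -93/25; -72/25 21/50 -51/25; 0 0 1]
T6·…·T1 = [21/25 36/25 93/25; -36/25 21/100 -51/50; 0 0 1]
det M = 9/4; M⁻¹ = [7/75 -16/25 -1; 16/25 28/75 -2; 0 0 1]
M⁻¹ · (399/125, -1569/2000)ᵀ = (-1/5, -1/4)ᵀ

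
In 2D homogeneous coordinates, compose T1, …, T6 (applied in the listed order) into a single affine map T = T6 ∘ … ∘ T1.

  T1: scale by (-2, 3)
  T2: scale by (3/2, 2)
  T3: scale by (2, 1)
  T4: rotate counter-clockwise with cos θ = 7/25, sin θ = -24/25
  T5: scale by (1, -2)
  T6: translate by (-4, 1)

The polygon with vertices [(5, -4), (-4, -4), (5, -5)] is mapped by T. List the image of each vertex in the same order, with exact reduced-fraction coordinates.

T1 scale by (-2, 3): (5, -4) → (-10, -12); (-4, -4) → (8, -12); (5, -5) → (-10, -15)
T2 scale by (3/2, 2): (-10, -12) → (-15, -24); (8, -12) → (12, -24); (-10, -15) → (-15, -30)
T3 scale by (2, 1): (-15, -24) → (-30, -24); (12, -24) → (24, -24); (-15, -30) → (-30, -30)
T4 rotate counter-clockwise with cos θ = 7/25, sin θ = -24/25: (-30, -24) → (-786/25, 552/25); (24, -24) → (-408/25, -744/25); (-30, -30) → (-186/5, 102/5)
T5 scale by (1, -2): (-786/25, 552/25) → (-786/25, -1104/25); (-408/25, -744/25) → (-408/25, 1488/25); (-186/5, 102/5) → (-186/5, -204/5)
T6 translate by (-4, 1): (-786/25, -1104/25) → (-886/25, -1079/25); (-408/25, 1488/25) → (-508/25, 1513/25); (-186/5, -204/5) → (-206/5, -199/5)

image vertices: (-886/25, -1079/25), (-508/25, 1513/25), (-206/5, -199/5)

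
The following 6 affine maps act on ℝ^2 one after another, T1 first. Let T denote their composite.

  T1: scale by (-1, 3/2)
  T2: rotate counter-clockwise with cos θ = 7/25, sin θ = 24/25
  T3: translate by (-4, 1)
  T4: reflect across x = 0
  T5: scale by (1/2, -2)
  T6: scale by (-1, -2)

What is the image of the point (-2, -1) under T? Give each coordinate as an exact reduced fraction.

T1 scale by (-1, 3/2): (-2, -1) → (2, -3/2)
T2 rotate counter-clockwise with cos θ = 7/25, sin θ = 24/25: (2, -3/2) → (2, 3/2)
T3 translate by (-4, 1): (2, 3/2) → (-2, 5/2)
T4 reflect across x = 0: (-2, 5/2) → (2, 5/2)
T5 scale by (1/2, -2): (2, 5/2) → (1, -5)
T6 scale by (-1, -2): (1, -5) → (-1, 10)

T(p) = (-1, 10)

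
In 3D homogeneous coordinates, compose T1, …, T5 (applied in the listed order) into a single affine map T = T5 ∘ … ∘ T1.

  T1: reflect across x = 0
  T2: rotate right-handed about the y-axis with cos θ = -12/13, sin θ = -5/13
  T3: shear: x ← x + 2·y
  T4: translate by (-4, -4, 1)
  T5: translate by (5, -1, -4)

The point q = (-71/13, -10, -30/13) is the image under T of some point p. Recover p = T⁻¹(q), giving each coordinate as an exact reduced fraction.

T1 = [-1 0 0 0; 0 1 0 0; 0 0 1 0; 0 0 0 1]
T2·T1 = [12/13 0 -5/13 0; 0 1 0 0; -5/13 0 -12/13 0; 0 0 0 1]
T3·…·T1 = [12/13 2 -5/13 0; 0 1 0 0; -5/13 0 -12/13 0; 0 0 0 1]
T4·…·T1 = [12/13 2 -5/13 -4; 0 1 0 -4; -5/13 0 -12/13 1; 0 0 0 1]
T5·…·T1 = [12/13 2 -5/13 1; 0 1 0 -5; -5/13 0 -12/13 -3; 0 0 0 1]
det M = -1; M⁻¹ = [12/13 -24/13 -5/13 -147/13; 0 1 0 5; -5/13 10/13 -12/13 19/13; 0 0 0 1]
M⁻¹ · (-71/13, -10, -30/13)ᵀ = (3, -5, -2)ᵀ

p = (3, -5, -2)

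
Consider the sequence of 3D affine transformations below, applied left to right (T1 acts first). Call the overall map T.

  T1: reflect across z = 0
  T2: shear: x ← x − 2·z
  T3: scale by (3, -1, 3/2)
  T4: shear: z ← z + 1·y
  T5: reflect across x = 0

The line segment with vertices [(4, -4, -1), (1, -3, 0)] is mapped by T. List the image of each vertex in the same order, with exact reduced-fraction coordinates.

image vertices: (-6, 4, 11/2), (-3, 3, 3)

T1 reflect across z = 0: (4, -4, -1) → (4, -4, 1); (1, -3, 0) → (1, -3, 0)
T2 shear: x ← x − 2·z: (4, -4, 1) → (2, -4, 1); (1, -3, 0) → (1, -3, 0)
T3 scale by (3, -1, 3/2): (2, -4, 1) → (6, 4, 3/2); (1, -3, 0) → (3, 3, 0)
T4 shear: z ← z + 1·y: (6, 4, 3/2) → (6, 4, 11/2); (3, 3, 0) → (3, 3, 3)
T5 reflect across x = 0: (6, 4, 11/2) → (-6, 4, 11/2); (3, 3, 3) → (-3, 3, 3)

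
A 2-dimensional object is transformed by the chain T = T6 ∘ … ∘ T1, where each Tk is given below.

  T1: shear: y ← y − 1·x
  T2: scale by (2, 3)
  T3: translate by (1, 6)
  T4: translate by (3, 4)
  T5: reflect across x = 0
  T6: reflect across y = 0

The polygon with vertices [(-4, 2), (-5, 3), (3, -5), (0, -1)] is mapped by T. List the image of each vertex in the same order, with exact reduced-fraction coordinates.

image vertices: (4, -28), (6, -34), (-10, 14), (-4, -7)

T1 shear: y ← y − 1·x: (-4, 2) → (-4, 6); (-5, 3) → (-5, 8); (3, -5) → (3, -8); (0, -1) → (0, -1)
T2 scale by (2, 3): (-4, 6) → (-8, 18); (-5, 8) → (-10, 24); (3, -8) → (6, -24); (0, -1) → (0, -3)
T3 translate by (1, 6): (-8, 18) → (-7, 24); (-10, 24) → (-9, 30); (6, -24) → (7, -18); (0, -3) → (1, 3)
T4 translate by (3, 4): (-7, 24) → (-4, 28); (-9, 30) → (-6, 34); (7, -18) → (10, -14); (1, 3) → (4, 7)
T5 reflect across x = 0: (-4, 28) → (4, 28); (-6, 34) → (6, 34); (10, -14) → (-10, -14); (4, 7) → (-4, 7)
T6 reflect across y = 0: (4, 28) → (4, -28); (6, 34) → (6, -34); (-10, -14) → (-10, 14); (-4, 7) → (-4, -7)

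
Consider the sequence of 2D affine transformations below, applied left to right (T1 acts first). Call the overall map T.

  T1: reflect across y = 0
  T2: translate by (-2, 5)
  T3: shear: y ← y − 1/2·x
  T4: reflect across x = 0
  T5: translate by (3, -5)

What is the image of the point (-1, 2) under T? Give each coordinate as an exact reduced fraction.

T(p) = (6, -1/2)

T1 reflect across y = 0: (-1, 2) → (-1, -2)
T2 translate by (-2, 5): (-1, -2) → (-3, 3)
T3 shear: y ← y − 1/2·x: (-3, 3) → (-3, 9/2)
T4 reflect across x = 0: (-3, 9/2) → (3, 9/2)
T5 translate by (3, -5): (3, 9/2) → (6, -1/2)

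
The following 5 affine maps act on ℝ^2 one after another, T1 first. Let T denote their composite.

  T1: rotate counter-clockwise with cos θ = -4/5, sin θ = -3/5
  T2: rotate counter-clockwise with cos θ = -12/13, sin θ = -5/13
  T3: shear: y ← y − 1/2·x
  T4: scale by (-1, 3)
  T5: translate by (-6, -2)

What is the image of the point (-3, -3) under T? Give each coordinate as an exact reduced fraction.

T1 rotate counter-clockwise with cos θ = -4/5, sin θ = -3/5: (-3, -3) → (3/5, 21/5)
T2 rotate counter-clockwise with cos θ = -12/13, sin θ = -5/13: (3/5, 21/5) → (69/65, -267/65)
T3 shear: y ← y − 1/2·x: (69/65, -267/65) → (69/65, -603/130)
T4 scale by (-1, 3): (69/65, -603/130) → (-69/65, -1809/130)
T5 translate by (-6, -2): (-69/65, -1809/130) → (-459/65, -2069/130)

T(p) = (-459/65, -2069/130)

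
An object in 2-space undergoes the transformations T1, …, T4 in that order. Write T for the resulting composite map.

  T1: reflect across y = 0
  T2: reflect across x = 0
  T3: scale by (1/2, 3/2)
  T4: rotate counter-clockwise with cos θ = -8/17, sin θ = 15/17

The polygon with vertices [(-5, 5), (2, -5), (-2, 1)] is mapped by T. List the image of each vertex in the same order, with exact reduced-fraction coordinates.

T1 reflect across y = 0: (-5, 5) → (-5, -5); (2, -5) → (2, 5); (-2, 1) → (-2, -1)
T2 reflect across x = 0: (-5, -5) → (5, -5); (2, 5) → (-2, 5); (-2, -1) → (2, -1)
T3 scale by (1/2, 3/2): (5, -5) → (5/2, -15/2); (-2, 5) → (-1, 15/2); (2, -1) → (1, -3/2)
T4 rotate counter-clockwise with cos θ = -8/17, sin θ = 15/17: (5/2, -15/2) → (185/34, 195/34); (-1, 15/2) → (-209/34, -75/17); (1, -3/2) → (29/34, 27/17)

image vertices: (185/34, 195/34), (-209/34, -75/17), (29/34, 27/17)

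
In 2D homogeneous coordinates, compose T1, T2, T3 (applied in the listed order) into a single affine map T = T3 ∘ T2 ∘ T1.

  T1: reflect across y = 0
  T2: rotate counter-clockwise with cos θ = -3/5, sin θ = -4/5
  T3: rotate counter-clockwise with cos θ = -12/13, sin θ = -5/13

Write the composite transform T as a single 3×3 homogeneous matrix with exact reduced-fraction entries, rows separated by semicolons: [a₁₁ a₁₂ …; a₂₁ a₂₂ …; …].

T = [16/65 63/65 0; 63/65 -16/65 0; 0 0 1]

T1 = [1 0 0; 0 -1 0; 0 0 1]
T2·T1 = [-3/5 -4/5 0; -4/5 3/5 0; 0 0 1]
T3·…·T1 = [16/65 63/65 0; 63/65 -16/65 0; 0 0 1]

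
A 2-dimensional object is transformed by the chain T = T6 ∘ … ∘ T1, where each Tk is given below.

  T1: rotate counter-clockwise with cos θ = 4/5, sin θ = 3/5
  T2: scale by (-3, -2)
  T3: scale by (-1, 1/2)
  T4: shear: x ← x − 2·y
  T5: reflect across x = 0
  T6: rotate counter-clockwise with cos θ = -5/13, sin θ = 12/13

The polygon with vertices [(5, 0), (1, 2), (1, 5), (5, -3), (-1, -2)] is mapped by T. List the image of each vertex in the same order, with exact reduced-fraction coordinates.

image vertices: (126/13, -201/13), (212/65, -137/65), (341/65, -41/65), (501/65, -1101/65), (-212/65, 137/65)

T1 rotate counter-clockwise with cos θ = 4/5, sin θ = 3/5: (5, 0) → (4, 3); (1, 2) → (-2/5, 11/5); (1, 5) → (-11/5, 23/5); (5, -3) → (29/5, 3/5); (-1, -2) → (2/5, -11/5)
T2 scale by (-3, -2): (4, 3) → (-12, -6); (-2/5, 11/5) → (6/5, -22/5); (-11/5, 23/5) → (33/5, -46/5); (29/5, 3/5) → (-87/5, -6/5); (2/5, -11/5) → (-6/5, 22/5)
T3 scale by (-1, 1/2): (-12, -6) → (12, -3); (6/5, -22/5) → (-6/5, -11/5); (33/5, -46/5) → (-33/5, -23/5); (-87/5, -6/5) → (87/5, -3/5); (-6/5, 22/5) → (6/5, 11/5)
T4 shear: x ← x − 2·y: (12, -3) → (18, -3); (-6/5, -11/5) → (16/5, -11/5); (-33/5, -23/5) → (13/5, -23/5); (87/5, -3/5) → (93/5, -3/5); (6/5, 11/5) → (-16/5, 11/5)
T5 reflect across x = 0: (18, -3) → (-18, -3); (16/5, -11/5) → (-16/5, -11/5); (13/5, -23/5) → (-13/5, -23/5); (93/5, -3/5) → (-93/5, -3/5); (-16/5, 11/5) → (16/5, 11/5)
T6 rotate counter-clockwise with cos θ = -5/13, sin θ = 12/13: (-18, -3) → (126/13, -201/13); (-16/5, -11/5) → (212/65, -137/65); (-13/5, -23/5) → (341/65, -41/65); (-93/5, -3/5) → (501/65, -1101/65); (16/5, 11/5) → (-212/65, 137/65)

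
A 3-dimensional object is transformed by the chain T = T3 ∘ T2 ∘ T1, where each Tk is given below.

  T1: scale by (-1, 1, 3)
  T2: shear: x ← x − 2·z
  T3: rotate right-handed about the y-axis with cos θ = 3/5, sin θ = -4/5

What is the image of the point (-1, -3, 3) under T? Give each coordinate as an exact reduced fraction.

T(p) = (-87/5, -3, -41/5)

T1 scale by (-1, 1, 3): (-1, -3, 3) → (1, -3, 9)
T2 shear: x ← x − 2·z: (1, -3, 9) → (-17, -3, 9)
T3 rotate right-handed about the y-axis with cos θ = 3/5, sin θ = -4/5: (-17, -3, 9) → (-87/5, -3, -41/5)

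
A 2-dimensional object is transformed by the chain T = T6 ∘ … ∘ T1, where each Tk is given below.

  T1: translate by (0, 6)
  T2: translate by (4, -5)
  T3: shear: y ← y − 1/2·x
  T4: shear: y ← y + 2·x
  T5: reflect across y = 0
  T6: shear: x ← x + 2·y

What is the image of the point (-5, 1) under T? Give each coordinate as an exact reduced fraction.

T(p) = (-2, -1/2)

T1 translate by (0, 6): (-5, 1) → (-5, 7)
T2 translate by (4, -5): (-5, 7) → (-1, 2)
T3 shear: y ← y − 1/2·x: (-1, 2) → (-1, 5/2)
T4 shear: y ← y + 2·x: (-1, 5/2) → (-1, 1/2)
T5 reflect across y = 0: (-1, 1/2) → (-1, -1/2)
T6 shear: x ← x + 2·y: (-1, -1/2) → (-2, -1/2)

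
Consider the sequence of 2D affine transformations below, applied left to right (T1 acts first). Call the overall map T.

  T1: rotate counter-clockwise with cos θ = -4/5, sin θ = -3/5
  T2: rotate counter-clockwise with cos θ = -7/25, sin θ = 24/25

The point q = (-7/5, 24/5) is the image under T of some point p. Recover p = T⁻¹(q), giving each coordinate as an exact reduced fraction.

p = (-4, 3)

T1 = [-4/5 3/5 0; -3/5 -4/5 0; 0 0 1]
T2·T1 = [4/5 3/5 0; -3/5 4/5 0; 0 0 1]
det M = 1; M⁻¹ = [4/5 -3/5 0; 3/5 4/5 0; 0 0 1]
M⁻¹ · (-7/5, 24/5)ᵀ = (-4, 3)ᵀ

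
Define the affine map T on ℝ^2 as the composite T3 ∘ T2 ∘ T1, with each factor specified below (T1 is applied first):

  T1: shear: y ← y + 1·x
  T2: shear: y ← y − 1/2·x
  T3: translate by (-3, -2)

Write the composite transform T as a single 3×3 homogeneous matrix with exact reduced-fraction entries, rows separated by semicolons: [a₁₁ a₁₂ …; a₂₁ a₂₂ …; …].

T1 = [1 0 0; 1 1 0; 0 0 1]
T2·T1 = [1 0 0; 1/2 1 0; 0 0 1]
T3·…·T1 = [1 0 -3; 1/2 1 -2; 0 0 1]

T = [1 0 -3; 1/2 1 -2; 0 0 1]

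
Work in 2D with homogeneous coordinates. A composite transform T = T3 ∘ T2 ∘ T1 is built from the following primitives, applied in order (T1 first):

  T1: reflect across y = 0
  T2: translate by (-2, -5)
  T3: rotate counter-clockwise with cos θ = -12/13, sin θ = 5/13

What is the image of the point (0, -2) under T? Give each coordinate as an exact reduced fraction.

T(p) = (3, 2)

T1 reflect across y = 0: (0, -2) → (0, 2)
T2 translate by (-2, -5): (0, 2) → (-2, -3)
T3 rotate counter-clockwise with cos θ = -12/13, sin θ = 5/13: (-2, -3) → (3, 2)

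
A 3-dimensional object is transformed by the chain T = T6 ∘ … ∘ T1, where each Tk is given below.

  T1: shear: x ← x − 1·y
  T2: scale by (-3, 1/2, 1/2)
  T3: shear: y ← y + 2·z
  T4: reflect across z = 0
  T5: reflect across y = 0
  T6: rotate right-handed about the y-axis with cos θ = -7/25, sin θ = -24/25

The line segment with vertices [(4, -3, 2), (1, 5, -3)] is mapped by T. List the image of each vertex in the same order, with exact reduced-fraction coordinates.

image vertices: (171/25, -1/2, -497/25), (-24/5, 1/2, 111/10)

T1 shear: x ← x − 1·y: (4, -3, 2) → (7, -3, 2); (1, 5, -3) → (-4, 5, -3)
T2 scale by (-3, 1/2, 1/2): (7, -3, 2) → (-21, -3/2, 1); (-4, 5, -3) → (12, 5/2, -3/2)
T3 shear: y ← y + 2·z: (-21, -3/2, 1) → (-21, 1/2, 1); (12, 5/2, -3/2) → (12, -1/2, -3/2)
T4 reflect across z = 0: (-21, 1/2, 1) → (-21, 1/2, -1); (12, -1/2, -3/2) → (12, -1/2, 3/2)
T5 reflect across y = 0: (-21, 1/2, -1) → (-21, -1/2, -1); (12, -1/2, 3/2) → (12, 1/2, 3/2)
T6 rotate right-handed about the y-axis with cos θ = -7/25, sin θ = -24/25: (-21, -1/2, -1) → (171/25, -1/2, -497/25); (12, 1/2, 3/2) → (-24/5, 1/2, 111/10)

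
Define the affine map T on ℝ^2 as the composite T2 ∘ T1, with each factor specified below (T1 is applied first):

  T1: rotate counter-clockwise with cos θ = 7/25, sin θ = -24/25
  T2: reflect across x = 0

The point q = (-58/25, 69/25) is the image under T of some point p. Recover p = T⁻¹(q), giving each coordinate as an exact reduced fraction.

p = (-2, 3)

T1 = [7/25 24/25 0; -24/25 7/25 0; 0 0 1]
T2·T1 = [-7/25 -24/25 0; -24/25 7/25 0; 0 0 1]
det M = -1; M⁻¹ = [-7/25 -24/25 0; -24/25 7/25 0; 0 0 1]
M⁻¹ · (-58/25, 69/25)ᵀ = (-2, 3)ᵀ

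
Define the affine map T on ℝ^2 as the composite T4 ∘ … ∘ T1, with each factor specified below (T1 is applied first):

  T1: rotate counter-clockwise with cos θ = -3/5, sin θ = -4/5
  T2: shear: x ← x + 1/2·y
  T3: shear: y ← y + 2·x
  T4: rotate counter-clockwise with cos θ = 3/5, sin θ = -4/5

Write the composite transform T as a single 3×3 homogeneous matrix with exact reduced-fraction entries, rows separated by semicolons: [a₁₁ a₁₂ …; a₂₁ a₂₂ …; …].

T = [-71/25 31/50 0; -22/25 -4/25 0; 0 0 1]

T1 = [-3/5 4/5 0; -4/5 -3/5 0; 0 0 1]
T2·T1 = [-1 1/2 0; -4/5 -3/5 0; 0 0 1]
T3·…·T1 = [-1 1/2 0; -14/5 2/5 0; 0 0 1]
T4·…·T1 = [-71/25 31/50 0; -22/25 -4/25 0; 0 0 1]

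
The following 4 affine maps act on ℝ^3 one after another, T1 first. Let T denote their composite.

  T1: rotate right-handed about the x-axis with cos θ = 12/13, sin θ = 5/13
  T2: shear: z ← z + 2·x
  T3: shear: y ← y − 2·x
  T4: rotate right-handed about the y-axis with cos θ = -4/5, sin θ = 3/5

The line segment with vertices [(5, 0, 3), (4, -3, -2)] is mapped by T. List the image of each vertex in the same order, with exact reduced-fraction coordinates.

T1 rotate right-handed about the x-axis with cos θ = 12/13, sin θ = 5/13: (5, 0, 3) → (5, -15/13, 36/13); (4, -3, -2) → (4, -2, -3)
T2 shear: z ← z + 2·x: (5, -15/13, 36/13) → (5, -15/13, 166/13); (4, -2, -3) → (4, -2, 5)
T3 shear: y ← y − 2·x: (5, -15/13, 166/13) → (5, -145/13, 166/13); (4, -2, 5) → (4, -10, 5)
T4 rotate right-handed about the y-axis with cos θ = -4/5, sin θ = 3/5: (5, -145/13, 166/13) → (238/65, -145/13, -859/65); (4, -10, 5) → (-1/5, -10, -32/5)

image vertices: (238/65, -145/13, -859/65), (-1/5, -10, -32/5)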